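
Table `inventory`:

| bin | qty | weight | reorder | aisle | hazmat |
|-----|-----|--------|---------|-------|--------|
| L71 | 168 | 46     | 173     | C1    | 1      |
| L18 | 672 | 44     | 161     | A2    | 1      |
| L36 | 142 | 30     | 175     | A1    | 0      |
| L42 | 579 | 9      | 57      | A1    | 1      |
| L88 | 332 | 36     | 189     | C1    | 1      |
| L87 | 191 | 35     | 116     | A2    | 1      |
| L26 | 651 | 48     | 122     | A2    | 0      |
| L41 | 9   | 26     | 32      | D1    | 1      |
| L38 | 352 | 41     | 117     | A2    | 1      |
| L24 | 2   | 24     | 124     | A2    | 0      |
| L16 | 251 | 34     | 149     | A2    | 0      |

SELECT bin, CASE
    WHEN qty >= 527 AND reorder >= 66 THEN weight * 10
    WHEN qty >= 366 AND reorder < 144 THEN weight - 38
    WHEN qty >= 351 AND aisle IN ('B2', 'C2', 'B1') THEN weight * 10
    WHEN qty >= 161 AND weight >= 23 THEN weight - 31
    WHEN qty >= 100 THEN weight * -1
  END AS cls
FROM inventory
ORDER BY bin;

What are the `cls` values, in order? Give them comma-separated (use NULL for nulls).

3, 440, NULL, 480, -30, 10, NULL, -29, 15, 4, 5

bin=L16: qty >= 161 AND weight >= 23 → 3
bin=L18: qty >= 527 AND reorder >= 66 → 440
bin=L24: (no match → NULL) → NULL
bin=L26: qty >= 527 AND reorder >= 66 → 480
bin=L36: qty >= 100 → -30
bin=L38: qty >= 161 AND weight >= 23 → 10
bin=L41: (no match → NULL) → NULL
bin=L42: qty >= 366 AND reorder < 144 → -29
bin=L71: qty >= 161 AND weight >= 23 → 15
bin=L87: qty >= 161 AND weight >= 23 → 4
bin=L88: qty >= 161 AND weight >= 23 → 5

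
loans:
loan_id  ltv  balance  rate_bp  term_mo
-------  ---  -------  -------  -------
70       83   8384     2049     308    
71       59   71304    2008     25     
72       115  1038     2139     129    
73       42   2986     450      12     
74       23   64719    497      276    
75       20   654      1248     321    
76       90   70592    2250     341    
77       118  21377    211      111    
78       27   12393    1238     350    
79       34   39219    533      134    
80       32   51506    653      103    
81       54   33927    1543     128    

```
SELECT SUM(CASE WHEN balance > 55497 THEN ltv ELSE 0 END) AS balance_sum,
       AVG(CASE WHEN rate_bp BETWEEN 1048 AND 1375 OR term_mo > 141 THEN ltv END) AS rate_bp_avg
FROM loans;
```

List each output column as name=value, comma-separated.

balance_sum=172, rate_bp_avg=48.6

[balance_sum: balance > 55497]
loan_id=70: ✗
loan_id=71: ✓ → 59
loan_id=72: ✗
loan_id=73: ✗
loan_id=74: ✓ → 23
loan_id=75: ✗
loan_id=76: ✓ → 90
loan_id=77: ✗
loan_id=78: ✗
loan_id=79: ✗
loan_id=80: ✗
loan_id=81: ✗
balance_sum = 59 + 23 + 90 = 172
—
[rate_bp_avg: rate_bp BETWEEN 1048 AND 1375 OR term_mo > 141]
loan_id=70: ✓ → 83
loan_id=71: ✗
loan_id=72: ✗
loan_id=73: ✗
loan_id=74: ✓ → 23
loan_id=75: ✓ → 20
loan_id=76: ✓ → 90
loan_id=77: ✗
loan_id=78: ✓ → 27
loan_id=79: ✗
loan_id=80: ✗
loan_id=81: ✗
rate_bp_avg = (83 + 23 + 20 + 90 + 27) / 5 = 48.6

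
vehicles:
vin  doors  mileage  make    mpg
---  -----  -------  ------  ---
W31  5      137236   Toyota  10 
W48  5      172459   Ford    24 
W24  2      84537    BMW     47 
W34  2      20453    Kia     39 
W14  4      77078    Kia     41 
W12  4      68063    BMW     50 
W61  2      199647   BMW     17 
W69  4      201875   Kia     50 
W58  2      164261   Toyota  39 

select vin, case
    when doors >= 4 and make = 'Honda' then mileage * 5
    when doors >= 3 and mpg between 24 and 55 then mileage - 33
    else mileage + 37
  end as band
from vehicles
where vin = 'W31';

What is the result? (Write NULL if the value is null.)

vin = W31: doors=5, mileage=137236, make=Toyota, mpg=10.
doors >= 4 and make = 'Honda' → false
doors >= 3 and mpg between 24 and 55 → false
No prior WHEN matched → ELSE → 137273

137273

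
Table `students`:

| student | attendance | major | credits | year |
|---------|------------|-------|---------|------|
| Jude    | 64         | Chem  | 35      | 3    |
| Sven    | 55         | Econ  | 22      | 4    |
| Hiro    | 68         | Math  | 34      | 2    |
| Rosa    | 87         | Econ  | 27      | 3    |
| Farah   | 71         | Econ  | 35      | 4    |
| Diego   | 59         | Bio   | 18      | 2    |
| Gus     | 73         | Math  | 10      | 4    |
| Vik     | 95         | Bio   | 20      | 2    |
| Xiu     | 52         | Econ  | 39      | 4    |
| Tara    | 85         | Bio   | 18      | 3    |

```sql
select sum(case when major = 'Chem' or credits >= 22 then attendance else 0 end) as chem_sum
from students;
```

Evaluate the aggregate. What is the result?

student=Jude: ✓ → 64
student=Sven: ✓ → 55
student=Hiro: ✓ → 68
student=Rosa: ✓ → 87
student=Farah: ✓ → 71
student=Diego: ✗
student=Gus: ✗
student=Vik: ✗
student=Xiu: ✓ → 52
student=Tara: ✗
chem_sum = 64 + 55 + 68 + 87 + 71 + 52 = 397

397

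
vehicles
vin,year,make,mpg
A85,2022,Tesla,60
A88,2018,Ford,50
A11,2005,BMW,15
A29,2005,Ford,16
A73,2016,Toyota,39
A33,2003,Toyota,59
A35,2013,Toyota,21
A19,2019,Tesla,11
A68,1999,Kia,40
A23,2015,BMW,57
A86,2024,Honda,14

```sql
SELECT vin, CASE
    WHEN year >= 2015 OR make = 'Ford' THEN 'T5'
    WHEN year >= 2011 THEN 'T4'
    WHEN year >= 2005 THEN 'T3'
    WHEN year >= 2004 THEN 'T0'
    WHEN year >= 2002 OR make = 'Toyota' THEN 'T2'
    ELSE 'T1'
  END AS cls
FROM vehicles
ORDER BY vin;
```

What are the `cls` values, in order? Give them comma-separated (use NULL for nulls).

T3, T5, T5, T5, T2, T4, T1, T5, T5, T5, T5

vin=A11: year >= 2005 → T3
vin=A19: year >= 2015 OR make = 'Ford' → T5
vin=A23: year >= 2015 OR make = 'Ford' → T5
vin=A29: year >= 2015 OR make = 'Ford' → T5
vin=A33: year >= 2002 OR make = 'Toyota' → T2
vin=A35: year >= 2011 → T4
vin=A68: ELSE → T1
vin=A73: year >= 2015 OR make = 'Ford' → T5
vin=A85: year >= 2015 OR make = 'Ford' → T5
vin=A86: year >= 2015 OR make = 'Ford' → T5
vin=A88: year >= 2015 OR make = 'Ford' → T5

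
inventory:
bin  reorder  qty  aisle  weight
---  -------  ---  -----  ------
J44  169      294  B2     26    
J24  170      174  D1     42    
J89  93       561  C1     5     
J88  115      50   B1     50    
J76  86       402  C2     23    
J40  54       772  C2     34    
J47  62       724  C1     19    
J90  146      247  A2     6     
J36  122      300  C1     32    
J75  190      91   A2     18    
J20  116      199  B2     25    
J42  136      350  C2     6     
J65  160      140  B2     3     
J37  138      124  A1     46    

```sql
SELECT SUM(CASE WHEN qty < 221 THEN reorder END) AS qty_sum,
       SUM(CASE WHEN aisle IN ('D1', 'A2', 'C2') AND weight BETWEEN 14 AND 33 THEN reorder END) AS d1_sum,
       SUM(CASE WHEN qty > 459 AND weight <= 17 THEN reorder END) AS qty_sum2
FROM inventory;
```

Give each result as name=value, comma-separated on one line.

qty_sum=889, d1_sum=276, qty_sum2=93

[qty_sum: qty < 221]
bin=J44: ✗
bin=J24: ✓ → 170
bin=J89: ✗
bin=J88: ✓ → 115
bin=J76: ✗
bin=J40: ✗
bin=J47: ✗
bin=J90: ✗
bin=J36: ✗
bin=J75: ✓ → 190
bin=J20: ✓ → 116
bin=J42: ✗
bin=J65: ✓ → 160
bin=J37: ✓ → 138
qty_sum = 170 + 115 + 190 + 116 + 160 + 138 = 889
—
[d1_sum: aisle IN ('D1', 'A2', 'C2') AND weight BETWEEN 14 AND 33]
bin=J44: ✗
bin=J24: ✗
bin=J89: ✗
bin=J88: ✗
bin=J76: ✓ → 86
bin=J40: ✗
bin=J47: ✗
bin=J90: ✗
bin=J36: ✗
bin=J75: ✓ → 190
bin=J20: ✗
bin=J42: ✗
bin=J65: ✗
bin=J37: ✗
d1_sum = 86 + 190 = 276
—
[qty_sum2: qty > 459 AND weight <= 17]
bin=J44: ✗
bin=J24: ✗
bin=J89: ✓ → 93
bin=J88: ✗
bin=J76: ✗
bin=J40: ✗
bin=J47: ✗
bin=J90: ✗
bin=J36: ✗
bin=J75: ✗
bin=J20: ✗
bin=J42: ✗
bin=J65: ✗
bin=J37: ✗
qty_sum2 = 93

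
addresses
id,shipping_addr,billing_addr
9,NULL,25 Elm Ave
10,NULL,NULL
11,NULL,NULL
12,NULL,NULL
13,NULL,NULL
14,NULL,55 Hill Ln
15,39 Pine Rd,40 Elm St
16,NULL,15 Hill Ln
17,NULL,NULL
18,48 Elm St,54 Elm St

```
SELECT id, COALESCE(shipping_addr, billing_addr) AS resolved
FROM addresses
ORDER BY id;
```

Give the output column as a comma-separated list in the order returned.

25 Elm Ave, NULL, NULL, NULL, NULL, 55 Hill Ln, 39 Pine Rd, 15 Hill Ln, NULL, 48 Elm St

id=9: shipping_addr=NULL, billing_addr=25 Elm Ave → 25 Elm Ave
id=10: shipping_addr=NULL, billing_addr=NULL (all NULL) → NULL
id=11: shipping_addr=NULL, billing_addr=NULL (all NULL) → NULL
id=12: shipping_addr=NULL, billing_addr=NULL (all NULL) → NULL
id=13: shipping_addr=NULL, billing_addr=NULL (all NULL) → NULL
id=14: shipping_addr=NULL, billing_addr=55 Hill Ln → 55 Hill Ln
id=15: shipping_addr=39 Pine Rd → 39 Pine Rd
id=16: shipping_addr=NULL, billing_addr=15 Hill Ln → 15 Hill Ln
id=17: shipping_addr=NULL, billing_addr=NULL (all NULL) → NULL
id=18: shipping_addr=48 Elm St → 48 Elm St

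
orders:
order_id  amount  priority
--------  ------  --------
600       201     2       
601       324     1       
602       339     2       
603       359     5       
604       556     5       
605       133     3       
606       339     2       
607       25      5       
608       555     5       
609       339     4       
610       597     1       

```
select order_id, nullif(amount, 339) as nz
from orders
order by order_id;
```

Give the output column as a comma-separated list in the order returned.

201, 324, NULL, 359, 556, 133, NULL, 25, 555, NULL, 597

order_id=600: amount=201 vs 339: differ → 201
order_id=601: amount=324 vs 339: differ → 324
order_id=602: amount=339 vs 339: equal → NULL
order_id=603: amount=359 vs 339: differ → 359
order_id=604: amount=556 vs 339: differ → 556
order_id=605: amount=133 vs 339: differ → 133
order_id=606: amount=339 vs 339: equal → NULL
order_id=607: amount=25 vs 339: differ → 25
order_id=608: amount=555 vs 339: differ → 555
order_id=609: amount=339 vs 339: equal → NULL
order_id=610: amount=597 vs 339: differ → 597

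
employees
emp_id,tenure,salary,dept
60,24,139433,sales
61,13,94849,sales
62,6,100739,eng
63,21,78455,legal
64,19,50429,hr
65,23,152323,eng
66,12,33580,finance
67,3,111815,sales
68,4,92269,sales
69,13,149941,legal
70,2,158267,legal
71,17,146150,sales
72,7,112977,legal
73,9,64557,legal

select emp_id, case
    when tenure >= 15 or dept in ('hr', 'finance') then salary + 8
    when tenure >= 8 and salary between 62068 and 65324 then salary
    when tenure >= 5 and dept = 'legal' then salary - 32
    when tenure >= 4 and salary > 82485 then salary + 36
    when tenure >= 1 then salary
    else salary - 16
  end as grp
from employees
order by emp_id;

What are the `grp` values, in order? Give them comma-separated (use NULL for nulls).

139441, 94885, 100775, 78463, 50437, 152331, 33588, 111815, 92305, 149909, 158267, 146158, 112945, 64557

emp_id=60: tenure >= 15 or dept in ('hr', 'finance') → 139441
emp_id=61: tenure >= 4 and salary > 82485 → 94885
emp_id=62: tenure >= 4 and salary > 82485 → 100775
emp_id=63: tenure >= 15 or dept in ('hr', 'finance') → 78463
emp_id=64: tenure >= 15 or dept in ('hr', 'finance') → 50437
emp_id=65: tenure >= 15 or dept in ('hr', 'finance') → 152331
emp_id=66: tenure >= 15 or dept in ('hr', 'finance') → 33588
emp_id=67: tenure >= 1 → 111815
emp_id=68: tenure >= 4 and salary > 82485 → 92305
emp_id=69: tenure >= 5 and dept = 'legal' → 149909
emp_id=70: tenure >= 1 → 158267
emp_id=71: tenure >= 15 or dept in ('hr', 'finance') → 146158
emp_id=72: tenure >= 5 and dept = 'legal' → 112945
emp_id=73: tenure >= 8 and salary between 62068 and 65324 → 64557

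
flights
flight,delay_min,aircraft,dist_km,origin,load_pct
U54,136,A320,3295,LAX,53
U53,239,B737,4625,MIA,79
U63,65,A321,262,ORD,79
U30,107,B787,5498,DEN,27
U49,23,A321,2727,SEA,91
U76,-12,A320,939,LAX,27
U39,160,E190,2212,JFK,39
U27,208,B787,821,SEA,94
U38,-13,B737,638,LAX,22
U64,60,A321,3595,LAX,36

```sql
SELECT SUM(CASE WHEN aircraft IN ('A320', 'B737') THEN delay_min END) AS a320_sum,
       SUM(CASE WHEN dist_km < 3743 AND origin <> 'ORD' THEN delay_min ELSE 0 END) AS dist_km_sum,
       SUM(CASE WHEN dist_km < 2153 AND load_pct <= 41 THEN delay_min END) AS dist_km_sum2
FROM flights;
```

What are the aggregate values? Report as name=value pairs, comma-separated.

a320_sum=350, dist_km_sum=562, dist_km_sum2=-25

[a320_sum: aircraft IN ('A320', 'B737')]
flight=U54: ✓ → 136
flight=U53: ✓ → 239
flight=U63: ✗
flight=U30: ✗
flight=U49: ✗
flight=U76: ✓ → -12
flight=U39: ✗
flight=U27: ✗
flight=U38: ✓ → -13
flight=U64: ✗
a320_sum = 136 + 239 + -12 + -13 = 350
—
[dist_km_sum: dist_km < 3743 AND origin <> 'ORD']
flight=U54: ✓ → 136
flight=U53: ✗
flight=U63: ✗
flight=U30: ✗
flight=U49: ✓ → 23
flight=U76: ✓ → -12
flight=U39: ✓ → 160
flight=U27: ✓ → 208
flight=U38: ✓ → -13
flight=U64: ✓ → 60
dist_km_sum = 136 + 23 + -12 + 160 + 208 + -13 + 60 = 562
—
[dist_km_sum2: dist_km < 2153 AND load_pct <= 41]
flight=U54: ✗
flight=U53: ✗
flight=U63: ✗
flight=U30: ✗
flight=U49: ✗
flight=U76: ✓ → -12
flight=U39: ✗
flight=U27: ✗
flight=U38: ✓ → -13
flight=U64: ✗
dist_km_sum2 = -12 + -13 = -25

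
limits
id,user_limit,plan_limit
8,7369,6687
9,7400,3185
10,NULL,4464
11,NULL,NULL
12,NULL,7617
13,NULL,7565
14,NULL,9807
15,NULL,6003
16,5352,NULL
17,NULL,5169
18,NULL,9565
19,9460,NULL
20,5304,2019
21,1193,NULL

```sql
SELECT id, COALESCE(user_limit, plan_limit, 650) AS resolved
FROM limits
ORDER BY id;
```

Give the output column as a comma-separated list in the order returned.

7369, 7400, 4464, 650, 7617, 7565, 9807, 6003, 5352, 5169, 9565, 9460, 5304, 1193

id=8: user_limit=7369 → 7369
id=9: user_limit=7400 → 7400
id=10: user_limit=NULL, plan_limit=4464 → 4464
id=11: user_limit=NULL, plan_limit=NULL, → literal 650 → 650
id=12: user_limit=NULL, plan_limit=7617 → 7617
id=13: user_limit=NULL, plan_limit=7565 → 7565
id=14: user_limit=NULL, plan_limit=9807 → 9807
id=15: user_limit=NULL, plan_limit=6003 → 6003
id=16: user_limit=5352 → 5352
id=17: user_limit=NULL, plan_limit=5169 → 5169
id=18: user_limit=NULL, plan_limit=9565 → 9565
id=19: user_limit=9460 → 9460
id=20: user_limit=5304 → 5304
id=21: user_limit=1193 → 1193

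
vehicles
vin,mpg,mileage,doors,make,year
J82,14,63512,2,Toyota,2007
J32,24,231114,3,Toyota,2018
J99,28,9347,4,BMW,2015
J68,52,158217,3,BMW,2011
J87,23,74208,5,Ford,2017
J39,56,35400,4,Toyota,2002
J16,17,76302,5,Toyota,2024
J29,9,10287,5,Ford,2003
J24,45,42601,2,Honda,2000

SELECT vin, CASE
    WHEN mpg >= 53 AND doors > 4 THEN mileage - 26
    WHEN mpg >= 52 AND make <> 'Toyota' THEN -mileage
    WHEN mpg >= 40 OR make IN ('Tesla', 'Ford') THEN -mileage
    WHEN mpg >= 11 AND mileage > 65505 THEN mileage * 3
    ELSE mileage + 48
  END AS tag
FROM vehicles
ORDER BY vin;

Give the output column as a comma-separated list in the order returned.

228906, -42601, -10287, 693342, -35400, -158217, 63560, -74208, 9395

vin=J16: mpg >= 11 AND mileage > 65505 → 228906
vin=J24: mpg >= 40 OR make IN ('Tesla', 'Ford') → -42601
vin=J29: mpg >= 40 OR make IN ('Tesla', 'Ford') → -10287
vin=J32: mpg >= 11 AND mileage > 65505 → 693342
vin=J39: mpg >= 40 OR make IN ('Tesla', 'Ford') → -35400
vin=J68: mpg >= 52 AND make <> 'Toyota' → -158217
vin=J82: ELSE → 63560
vin=J87: mpg >= 40 OR make IN ('Tesla', 'Ford') → -74208
vin=J99: ELSE → 9395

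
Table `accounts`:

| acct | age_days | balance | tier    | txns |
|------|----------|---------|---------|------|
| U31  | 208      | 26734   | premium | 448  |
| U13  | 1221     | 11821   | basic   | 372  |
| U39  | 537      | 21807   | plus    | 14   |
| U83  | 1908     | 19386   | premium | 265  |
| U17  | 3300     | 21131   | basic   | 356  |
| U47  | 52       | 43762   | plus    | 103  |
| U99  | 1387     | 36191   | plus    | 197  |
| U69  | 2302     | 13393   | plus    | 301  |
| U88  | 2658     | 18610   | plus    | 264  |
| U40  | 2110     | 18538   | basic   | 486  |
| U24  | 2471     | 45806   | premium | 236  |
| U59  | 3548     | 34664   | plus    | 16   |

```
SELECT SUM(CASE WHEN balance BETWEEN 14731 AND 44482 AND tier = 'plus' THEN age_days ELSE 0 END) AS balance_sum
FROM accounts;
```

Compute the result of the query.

8182

acct=U31: ✗
acct=U13: ✗
acct=U39: ✓ → 537
acct=U83: ✗
acct=U17: ✗
acct=U47: ✓ → 52
acct=U99: ✓ → 1387
acct=U69: ✗
acct=U88: ✓ → 2658
acct=U40: ✗
acct=U24: ✗
acct=U59: ✓ → 3548
balance_sum = 537 + 52 + 1387 + 2658 + 3548 = 8182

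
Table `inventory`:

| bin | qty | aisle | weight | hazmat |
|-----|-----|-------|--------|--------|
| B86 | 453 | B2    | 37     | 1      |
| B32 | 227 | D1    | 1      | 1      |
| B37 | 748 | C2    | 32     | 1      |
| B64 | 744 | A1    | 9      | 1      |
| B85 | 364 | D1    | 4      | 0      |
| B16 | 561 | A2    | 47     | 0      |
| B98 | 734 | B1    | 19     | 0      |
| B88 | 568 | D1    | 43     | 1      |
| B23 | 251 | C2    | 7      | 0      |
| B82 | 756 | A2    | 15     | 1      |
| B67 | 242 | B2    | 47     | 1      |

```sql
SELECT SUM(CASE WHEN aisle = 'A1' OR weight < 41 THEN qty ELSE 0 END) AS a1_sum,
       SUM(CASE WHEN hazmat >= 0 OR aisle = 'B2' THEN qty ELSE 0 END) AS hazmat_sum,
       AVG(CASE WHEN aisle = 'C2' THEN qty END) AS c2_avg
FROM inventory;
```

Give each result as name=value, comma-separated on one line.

a1_sum=4277, hazmat_sum=5648, c2_avg=499.5

[a1_sum: aisle = 'A1' OR weight < 41]
bin=B86: ✓ → 453
bin=B32: ✓ → 227
bin=B37: ✓ → 748
bin=B64: ✓ → 744
bin=B85: ✓ → 364
bin=B16: ✗
bin=B98: ✓ → 734
bin=B88: ✗
bin=B23: ✓ → 251
bin=B82: ✓ → 756
bin=B67: ✗
a1_sum = 453 + 227 + 748 + 744 + 364 + 734 + 251 + 756 = 4277
—
[hazmat_sum: hazmat >= 0 OR aisle = 'B2']
bin=B86: ✓ → 453
bin=B32: ✓ → 227
bin=B37: ✓ → 748
bin=B64: ✓ → 744
bin=B85: ✓ → 364
bin=B16: ✓ → 561
bin=B98: ✓ → 734
bin=B88: ✓ → 568
bin=B23: ✓ → 251
bin=B82: ✓ → 756
bin=B67: ✓ → 242
hazmat_sum = 453 + 227 + 748 + 744 + 364 + 561 + 734 + 568 + 251 + 756 + 242 = 5648
—
[c2_avg: aisle = 'C2']
bin=B86: ✗
bin=B32: ✗
bin=B37: ✓ → 748
bin=B64: ✗
bin=B85: ✗
bin=B16: ✗
bin=B98: ✗
bin=B88: ✗
bin=B23: ✓ → 251
bin=B82: ✗
bin=B67: ✗
c2_avg = (748 + 251) / 2 = 499.5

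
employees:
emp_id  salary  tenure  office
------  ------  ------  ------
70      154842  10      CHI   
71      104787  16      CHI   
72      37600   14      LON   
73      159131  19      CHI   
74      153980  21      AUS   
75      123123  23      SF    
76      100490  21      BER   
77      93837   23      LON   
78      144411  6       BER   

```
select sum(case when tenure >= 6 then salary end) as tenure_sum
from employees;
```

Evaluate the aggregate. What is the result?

1072201

emp_id=70: ✓ → 154842
emp_id=71: ✓ → 104787
emp_id=72: ✓ → 37600
emp_id=73: ✓ → 159131
emp_id=74: ✓ → 153980
emp_id=75: ✓ → 123123
emp_id=76: ✓ → 100490
emp_id=77: ✓ → 93837
emp_id=78: ✓ → 144411
tenure_sum = 154842 + 104787 + 37600 + 159131 + 153980 + 123123 + 100490 + 93837 + 144411 = 1072201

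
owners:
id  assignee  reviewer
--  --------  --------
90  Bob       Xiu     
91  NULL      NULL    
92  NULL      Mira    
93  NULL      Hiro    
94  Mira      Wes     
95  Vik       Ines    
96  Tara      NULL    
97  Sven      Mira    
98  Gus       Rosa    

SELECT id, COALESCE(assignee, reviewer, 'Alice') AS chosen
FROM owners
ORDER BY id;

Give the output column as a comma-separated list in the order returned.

id=90: assignee=Bob → Bob
id=91: assignee=NULL, reviewer=NULL, → literal Alice → Alice
id=92: assignee=NULL, reviewer=Mira → Mira
id=93: assignee=NULL, reviewer=Hiro → Hiro
id=94: assignee=Mira → Mira
id=95: assignee=Vik → Vik
id=96: assignee=Tara → Tara
id=97: assignee=Sven → Sven
id=98: assignee=Gus → Gus

Bob, Alice, Mira, Hiro, Mira, Vik, Tara, Sven, Gus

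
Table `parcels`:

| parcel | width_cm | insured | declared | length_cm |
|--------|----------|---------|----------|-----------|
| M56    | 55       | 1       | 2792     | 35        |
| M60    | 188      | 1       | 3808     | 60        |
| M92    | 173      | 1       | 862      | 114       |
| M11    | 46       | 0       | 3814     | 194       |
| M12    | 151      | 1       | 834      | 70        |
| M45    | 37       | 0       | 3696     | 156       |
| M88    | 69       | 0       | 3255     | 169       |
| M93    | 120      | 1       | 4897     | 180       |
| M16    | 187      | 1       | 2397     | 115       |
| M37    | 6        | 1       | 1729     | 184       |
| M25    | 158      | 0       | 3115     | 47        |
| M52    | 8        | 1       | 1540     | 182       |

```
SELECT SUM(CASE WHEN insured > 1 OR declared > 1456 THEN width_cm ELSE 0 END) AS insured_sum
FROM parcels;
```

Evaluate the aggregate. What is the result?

874

parcel=M56: ✓ → 55
parcel=M60: ✓ → 188
parcel=M92: ✗
parcel=M11: ✓ → 46
parcel=M12: ✗
parcel=M45: ✓ → 37
parcel=M88: ✓ → 69
parcel=M93: ✓ → 120
parcel=M16: ✓ → 187
parcel=M37: ✓ → 6
parcel=M25: ✓ → 158
parcel=M52: ✓ → 8
insured_sum = 55 + 188 + 46 + 37 + 69 + 120 + 187 + 6 + 158 + 8 = 874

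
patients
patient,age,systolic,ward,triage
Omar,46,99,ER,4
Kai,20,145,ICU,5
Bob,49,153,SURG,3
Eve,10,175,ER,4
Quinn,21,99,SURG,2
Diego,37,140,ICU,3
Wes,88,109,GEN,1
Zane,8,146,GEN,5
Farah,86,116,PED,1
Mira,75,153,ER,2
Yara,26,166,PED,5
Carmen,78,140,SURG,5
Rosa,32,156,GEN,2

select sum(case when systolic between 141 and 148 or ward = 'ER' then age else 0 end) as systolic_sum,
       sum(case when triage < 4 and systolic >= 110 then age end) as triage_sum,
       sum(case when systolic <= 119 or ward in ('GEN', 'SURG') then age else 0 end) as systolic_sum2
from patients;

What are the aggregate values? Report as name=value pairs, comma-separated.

systolic_sum=159, triage_sum=279, systolic_sum2=408

[systolic_sum: systolic between 141 and 148 or ward = 'ER']
patient=Omar: ✓ → 46
patient=Kai: ✓ → 20
patient=Bob: ✗
patient=Eve: ✓ → 10
patient=Quinn: ✗
patient=Diego: ✗
patient=Wes: ✗
patient=Zane: ✓ → 8
patient=Farah: ✗
patient=Mira: ✓ → 75
patient=Yara: ✗
patient=Carmen: ✗
patient=Rosa: ✗
systolic_sum = 46 + 20 + 10 + 8 + 75 = 159
—
[triage_sum: triage < 4 and systolic >= 110]
patient=Omar: ✗
patient=Kai: ✗
patient=Bob: ✓ → 49
patient=Eve: ✗
patient=Quinn: ✗
patient=Diego: ✓ → 37
patient=Wes: ✗
patient=Zane: ✗
patient=Farah: ✓ → 86
patient=Mira: ✓ → 75
patient=Yara: ✗
patient=Carmen: ✗
patient=Rosa: ✓ → 32
triage_sum = 49 + 37 + 86 + 75 + 32 = 279
—
[systolic_sum2: systolic <= 119 or ward in ('GEN', 'SURG')]
patient=Omar: ✓ → 46
patient=Kai: ✗
patient=Bob: ✓ → 49
patient=Eve: ✗
patient=Quinn: ✓ → 21
patient=Diego: ✗
patient=Wes: ✓ → 88
patient=Zane: ✓ → 8
patient=Farah: ✓ → 86
patient=Mira: ✗
patient=Yara: ✗
patient=Carmen: ✓ → 78
patient=Rosa: ✓ → 32
systolic_sum2 = 46 + 49 + 21 + 88 + 8 + 86 + 78 + 32 = 408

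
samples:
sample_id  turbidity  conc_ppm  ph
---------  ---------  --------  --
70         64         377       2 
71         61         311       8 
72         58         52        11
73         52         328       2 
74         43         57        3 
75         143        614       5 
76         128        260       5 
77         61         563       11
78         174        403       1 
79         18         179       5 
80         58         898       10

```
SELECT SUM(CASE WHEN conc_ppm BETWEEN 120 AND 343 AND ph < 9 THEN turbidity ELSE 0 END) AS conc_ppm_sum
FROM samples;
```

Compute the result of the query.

sample_id=70: ✗
sample_id=71: ✓ → 61
sample_id=72: ✗
sample_id=73: ✓ → 52
sample_id=74: ✗
sample_id=75: ✗
sample_id=76: ✓ → 128
sample_id=77: ✗
sample_id=78: ✗
sample_id=79: ✓ → 18
sample_id=80: ✗
conc_ppm_sum = 61 + 52 + 128 + 18 = 259

259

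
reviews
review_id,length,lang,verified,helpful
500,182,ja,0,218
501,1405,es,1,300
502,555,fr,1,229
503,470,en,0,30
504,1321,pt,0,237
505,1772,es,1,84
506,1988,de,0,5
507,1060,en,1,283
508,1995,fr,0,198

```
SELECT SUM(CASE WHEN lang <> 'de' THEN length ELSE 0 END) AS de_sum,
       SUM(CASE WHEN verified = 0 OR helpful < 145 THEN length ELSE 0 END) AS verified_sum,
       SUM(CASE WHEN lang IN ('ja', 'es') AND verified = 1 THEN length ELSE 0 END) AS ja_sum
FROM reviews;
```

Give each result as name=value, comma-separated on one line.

de_sum=8760, verified_sum=7728, ja_sum=3177

[de_sum: lang <> 'de']
review_id=500: ✓ → 182
review_id=501: ✓ → 1405
review_id=502: ✓ → 555
review_id=503: ✓ → 470
review_id=504: ✓ → 1321
review_id=505: ✓ → 1772
review_id=506: ✗
review_id=507: ✓ → 1060
review_id=508: ✓ → 1995
de_sum = 182 + 1405 + 555 + 470 + 1321 + 1772 + 1060 + 1995 = 8760
—
[verified_sum: verified = 0 OR helpful < 145]
review_id=500: ✓ → 182
review_id=501: ✗
review_id=502: ✗
review_id=503: ✓ → 470
review_id=504: ✓ → 1321
review_id=505: ✓ → 1772
review_id=506: ✓ → 1988
review_id=507: ✗
review_id=508: ✓ → 1995
verified_sum = 182 + 470 + 1321 + 1772 + 1988 + 1995 = 7728
—
[ja_sum: lang IN ('ja', 'es') AND verified = 1]
review_id=500: ✗
review_id=501: ✓ → 1405
review_id=502: ✗
review_id=503: ✗
review_id=504: ✗
review_id=505: ✓ → 1772
review_id=506: ✗
review_id=507: ✗
review_id=508: ✗
ja_sum = 1405 + 1772 = 3177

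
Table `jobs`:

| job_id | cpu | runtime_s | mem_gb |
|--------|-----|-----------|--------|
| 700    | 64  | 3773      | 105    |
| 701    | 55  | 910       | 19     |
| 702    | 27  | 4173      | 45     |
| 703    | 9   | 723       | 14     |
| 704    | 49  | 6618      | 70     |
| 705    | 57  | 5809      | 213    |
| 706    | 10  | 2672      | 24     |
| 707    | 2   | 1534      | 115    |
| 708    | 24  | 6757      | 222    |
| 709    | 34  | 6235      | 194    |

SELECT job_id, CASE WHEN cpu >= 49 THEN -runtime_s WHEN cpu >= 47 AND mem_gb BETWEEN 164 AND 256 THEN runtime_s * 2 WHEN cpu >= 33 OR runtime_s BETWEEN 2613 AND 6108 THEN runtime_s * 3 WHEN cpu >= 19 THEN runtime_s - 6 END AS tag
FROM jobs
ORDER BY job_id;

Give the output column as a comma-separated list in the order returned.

job_id=700: cpu >= 49 → -3773
job_id=701: cpu >= 49 → -910
job_id=702: cpu >= 33 OR runtime_s BETWEEN 2613 AND 6108 → 12519
job_id=703: (no match → NULL) → NULL
job_id=704: cpu >= 49 → -6618
job_id=705: cpu >= 49 → -5809
job_id=706: cpu >= 33 OR runtime_s BETWEEN 2613 AND 6108 → 8016
job_id=707: (no match → NULL) → NULL
job_id=708: cpu >= 19 → 6751
job_id=709: cpu >= 33 OR runtime_s BETWEEN 2613 AND 6108 → 18705

-3773, -910, 12519, NULL, -6618, -5809, 8016, NULL, 6751, 18705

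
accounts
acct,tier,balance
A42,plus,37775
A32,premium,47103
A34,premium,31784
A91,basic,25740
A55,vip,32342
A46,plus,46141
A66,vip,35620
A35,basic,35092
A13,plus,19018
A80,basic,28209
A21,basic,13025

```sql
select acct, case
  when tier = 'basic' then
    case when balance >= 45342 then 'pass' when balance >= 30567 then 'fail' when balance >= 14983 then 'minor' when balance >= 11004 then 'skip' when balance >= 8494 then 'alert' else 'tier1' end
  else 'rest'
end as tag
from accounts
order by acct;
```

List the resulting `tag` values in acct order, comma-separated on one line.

rest, skip, rest, rest, fail, rest, rest, rest, rest, minor, minor

acct=A13: tier='plus' → outer ELSE → rest
acct=A21: tier='basic' → inner[balance >= 11004] → skip
acct=A32: tier='premium' → outer ELSE → rest
acct=A34: tier='premium' → outer ELSE → rest
acct=A35: tier='basic' → inner[balance >= 30567] → fail
acct=A42: tier='plus' → outer ELSE → rest
acct=A46: tier='plus' → outer ELSE → rest
acct=A55: tier='vip' → outer ELSE → rest
acct=A66: tier='vip' → outer ELSE → rest
acct=A80: tier='basic' → inner[balance >= 14983] → minor
acct=A91: tier='basic' → inner[balance >= 14983] → minor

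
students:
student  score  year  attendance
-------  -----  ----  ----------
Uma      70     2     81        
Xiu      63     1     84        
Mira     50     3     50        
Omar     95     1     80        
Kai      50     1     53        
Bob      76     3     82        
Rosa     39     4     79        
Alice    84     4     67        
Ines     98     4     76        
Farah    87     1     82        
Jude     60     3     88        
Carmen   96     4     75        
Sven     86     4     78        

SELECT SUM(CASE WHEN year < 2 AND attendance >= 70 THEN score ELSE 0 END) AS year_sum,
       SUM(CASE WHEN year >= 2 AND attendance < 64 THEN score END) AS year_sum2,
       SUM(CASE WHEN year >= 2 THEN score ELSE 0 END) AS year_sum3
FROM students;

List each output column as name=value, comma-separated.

year_sum=245, year_sum2=50, year_sum3=659

[year_sum: year < 2 AND attendance >= 70]
student=Uma: ✗
student=Xiu: ✓ → 63
student=Mira: ✗
student=Omar: ✓ → 95
student=Kai: ✗
student=Bob: ✗
student=Rosa: ✗
student=Alice: ✗
student=Ines: ✗
student=Farah: ✓ → 87
student=Jude: ✗
student=Carmen: ✗
student=Sven: ✗
year_sum = 63 + 95 + 87 = 245
—
[year_sum2: year >= 2 AND attendance < 64]
student=Uma: ✗
student=Xiu: ✗
student=Mira: ✓ → 50
student=Omar: ✗
student=Kai: ✗
student=Bob: ✗
student=Rosa: ✗
student=Alice: ✗
student=Ines: ✗
student=Farah: ✗
student=Jude: ✗
student=Carmen: ✗
student=Sven: ✗
year_sum2 = 50
—
[year_sum3: year >= 2]
student=Uma: ✓ → 70
student=Xiu: ✗
student=Mira: ✓ → 50
student=Omar: ✗
student=Kai: ✗
student=Bob: ✓ → 76
student=Rosa: ✓ → 39
student=Alice: ✓ → 84
student=Ines: ✓ → 98
student=Farah: ✗
student=Jude: ✓ → 60
student=Carmen: ✓ → 96
student=Sven: ✓ → 86
year_sum3 = 70 + 50 + 76 + 39 + 84 + 98 + 60 + 96 + 86 = 659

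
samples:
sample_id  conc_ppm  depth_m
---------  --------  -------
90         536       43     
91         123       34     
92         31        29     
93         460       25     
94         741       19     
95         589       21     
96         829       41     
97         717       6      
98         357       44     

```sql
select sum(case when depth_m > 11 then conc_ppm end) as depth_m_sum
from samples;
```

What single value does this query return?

3666

sample_id=90: ✓ → 536
sample_id=91: ✓ → 123
sample_id=92: ✓ → 31
sample_id=93: ✓ → 460
sample_id=94: ✓ → 741
sample_id=95: ✓ → 589
sample_id=96: ✓ → 829
sample_id=97: ✗
sample_id=98: ✓ → 357
depth_m_sum = 536 + 123 + 31 + 460 + 741 + 589 + 829 + 357 = 3666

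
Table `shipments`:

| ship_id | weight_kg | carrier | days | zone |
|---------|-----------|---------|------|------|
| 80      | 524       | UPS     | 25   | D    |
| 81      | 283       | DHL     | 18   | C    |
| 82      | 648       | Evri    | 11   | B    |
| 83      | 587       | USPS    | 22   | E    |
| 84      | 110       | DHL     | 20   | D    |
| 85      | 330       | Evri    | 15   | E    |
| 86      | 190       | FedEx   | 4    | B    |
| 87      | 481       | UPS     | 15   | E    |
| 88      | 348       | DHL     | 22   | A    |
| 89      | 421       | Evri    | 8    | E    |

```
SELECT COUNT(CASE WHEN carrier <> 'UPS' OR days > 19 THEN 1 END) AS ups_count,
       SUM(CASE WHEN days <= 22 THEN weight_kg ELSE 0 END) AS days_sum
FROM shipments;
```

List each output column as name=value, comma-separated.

ups_count=9, days_sum=3398

[ups_count: carrier <> 'UPS' OR days > 19]
ship_id=80: ✓ → 1
ship_id=81: ✓ → 1
ship_id=82: ✓ → 1
ship_id=83: ✓ → 1
ship_id=84: ✓ → 1
ship_id=85: ✓ → 1
ship_id=86: ✓ → 1
ship_id=87: ✗
ship_id=88: ✓ → 1
ship_id=89: ✓ → 1
ups_count = COUNT(1, 1, 1, 1, 1, 1, 1, 1, 1) = 9
—
[days_sum: days <= 22]
ship_id=80: ✗
ship_id=81: ✓ → 283
ship_id=82: ✓ → 648
ship_id=83: ✓ → 587
ship_id=84: ✓ → 110
ship_id=85: ✓ → 330
ship_id=86: ✓ → 190
ship_id=87: ✓ → 481
ship_id=88: ✓ → 348
ship_id=89: ✓ → 421
days_sum = 283 + 648 + 587 + 110 + 330 + 190 + 481 + 348 + 421 = 3398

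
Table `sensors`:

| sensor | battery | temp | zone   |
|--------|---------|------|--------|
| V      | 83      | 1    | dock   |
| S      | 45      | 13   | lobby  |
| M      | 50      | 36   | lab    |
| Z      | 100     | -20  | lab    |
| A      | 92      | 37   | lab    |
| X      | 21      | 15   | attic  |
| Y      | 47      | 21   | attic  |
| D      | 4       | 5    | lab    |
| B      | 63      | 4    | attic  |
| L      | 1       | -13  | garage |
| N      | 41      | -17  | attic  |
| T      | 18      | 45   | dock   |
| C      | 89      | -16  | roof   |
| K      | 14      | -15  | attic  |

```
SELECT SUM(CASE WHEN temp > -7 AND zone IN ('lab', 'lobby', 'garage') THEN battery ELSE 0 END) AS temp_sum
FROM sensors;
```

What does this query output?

191

sensor=V: ✗
sensor=S: ✓ → 45
sensor=M: ✓ → 50
sensor=Z: ✗
sensor=A: ✓ → 92
sensor=X: ✗
sensor=Y: ✗
sensor=D: ✓ → 4
sensor=B: ✗
sensor=L: ✗
sensor=N: ✗
sensor=T: ✗
sensor=C: ✗
sensor=K: ✗
temp_sum = 45 + 50 + 92 + 4 = 191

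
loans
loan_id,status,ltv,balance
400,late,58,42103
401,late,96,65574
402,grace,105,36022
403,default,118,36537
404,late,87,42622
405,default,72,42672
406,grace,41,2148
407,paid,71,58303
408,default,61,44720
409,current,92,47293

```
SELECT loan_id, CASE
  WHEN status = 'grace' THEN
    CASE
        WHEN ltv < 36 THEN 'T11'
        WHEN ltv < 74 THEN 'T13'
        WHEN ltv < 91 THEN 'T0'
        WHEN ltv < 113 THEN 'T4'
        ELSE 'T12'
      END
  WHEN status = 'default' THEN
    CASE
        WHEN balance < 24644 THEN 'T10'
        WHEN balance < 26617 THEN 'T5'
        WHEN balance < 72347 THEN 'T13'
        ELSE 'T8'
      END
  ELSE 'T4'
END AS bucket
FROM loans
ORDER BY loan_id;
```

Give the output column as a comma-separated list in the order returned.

loan_id=400: status='late' → outer ELSE → T4
loan_id=401: status='late' → outer ELSE → T4
loan_id=402: status='grace' → inner[ltv < 113] → T4
loan_id=403: status='default' → inner[balance < 72347] → T13
loan_id=404: status='late' → outer ELSE → T4
loan_id=405: status='default' → inner[balance < 72347] → T13
loan_id=406: status='grace' → inner[ltv < 74] → T13
loan_id=407: status='paid' → outer ELSE → T4
loan_id=408: status='default' → inner[balance < 72347] → T13
loan_id=409: status='current' → outer ELSE → T4

T4, T4, T4, T13, T4, T13, T13, T4, T13, T4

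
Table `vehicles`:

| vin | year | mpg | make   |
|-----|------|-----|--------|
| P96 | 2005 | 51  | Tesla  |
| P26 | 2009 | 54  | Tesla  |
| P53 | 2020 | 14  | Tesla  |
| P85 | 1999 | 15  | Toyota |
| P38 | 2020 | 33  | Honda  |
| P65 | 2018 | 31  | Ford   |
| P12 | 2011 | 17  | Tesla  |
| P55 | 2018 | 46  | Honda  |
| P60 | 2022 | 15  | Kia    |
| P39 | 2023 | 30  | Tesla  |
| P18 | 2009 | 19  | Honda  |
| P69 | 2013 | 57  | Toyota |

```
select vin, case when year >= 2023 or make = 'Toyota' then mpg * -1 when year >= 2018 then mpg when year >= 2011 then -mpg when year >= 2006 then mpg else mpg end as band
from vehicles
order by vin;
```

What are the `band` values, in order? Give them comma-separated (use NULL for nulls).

vin=P12: year >= 2011 → -17
vin=P18: year >= 2006 → 19
vin=P26: year >= 2006 → 54
vin=P38: year >= 2018 → 33
vin=P39: year >= 2023 or make = 'Toyota' → -30
vin=P53: year >= 2018 → 14
vin=P55: year >= 2018 → 46
vin=P60: year >= 2018 → 15
vin=P65: year >= 2018 → 31
vin=P69: year >= 2023 or make = 'Toyota' → -57
vin=P85: year >= 2023 or make = 'Toyota' → -15
vin=P96: ELSE → 51

-17, 19, 54, 33, -30, 14, 46, 15, 31, -57, -15, 51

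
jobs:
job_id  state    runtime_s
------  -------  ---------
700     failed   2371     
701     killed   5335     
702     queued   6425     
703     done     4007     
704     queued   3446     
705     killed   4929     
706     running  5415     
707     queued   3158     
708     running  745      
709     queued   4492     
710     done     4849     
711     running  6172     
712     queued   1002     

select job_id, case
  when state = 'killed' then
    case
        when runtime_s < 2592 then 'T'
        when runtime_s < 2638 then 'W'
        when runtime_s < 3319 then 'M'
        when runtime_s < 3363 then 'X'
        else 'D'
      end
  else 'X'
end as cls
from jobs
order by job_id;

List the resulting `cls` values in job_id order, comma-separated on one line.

job_id=700: state='failed' → outer ELSE → X
job_id=701: state='killed' → inner[ELSE] → D
job_id=702: state='queued' → outer ELSE → X
job_id=703: state='done' → outer ELSE → X
job_id=704: state='queued' → outer ELSE → X
job_id=705: state='killed' → inner[ELSE] → D
job_id=706: state='running' → outer ELSE → X
job_id=707: state='queued' → outer ELSE → X
job_id=708: state='running' → outer ELSE → X
job_id=709: state='queued' → outer ELSE → X
job_id=710: state='done' → outer ELSE → X
job_id=711: state='running' → outer ELSE → X
job_id=712: state='queued' → outer ELSE → X

X, D, X, X, X, D, X, X, X, X, X, X, X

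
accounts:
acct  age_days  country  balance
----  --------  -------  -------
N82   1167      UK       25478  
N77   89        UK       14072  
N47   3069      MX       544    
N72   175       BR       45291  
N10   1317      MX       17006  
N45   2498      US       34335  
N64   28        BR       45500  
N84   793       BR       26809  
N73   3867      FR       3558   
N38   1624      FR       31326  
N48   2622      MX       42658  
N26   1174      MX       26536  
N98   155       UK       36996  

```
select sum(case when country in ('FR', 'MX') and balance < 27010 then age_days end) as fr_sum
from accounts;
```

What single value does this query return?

acct=N82: ✗
acct=N77: ✗
acct=N47: ✓ → 3069
acct=N72: ✗
acct=N10: ✓ → 1317
acct=N45: ✗
acct=N64: ✗
acct=N84: ✗
acct=N73: ✓ → 3867
acct=N38: ✗
acct=N48: ✗
acct=N26: ✓ → 1174
acct=N98: ✗
fr_sum = 3069 + 1317 + 3867 + 1174 = 9427

9427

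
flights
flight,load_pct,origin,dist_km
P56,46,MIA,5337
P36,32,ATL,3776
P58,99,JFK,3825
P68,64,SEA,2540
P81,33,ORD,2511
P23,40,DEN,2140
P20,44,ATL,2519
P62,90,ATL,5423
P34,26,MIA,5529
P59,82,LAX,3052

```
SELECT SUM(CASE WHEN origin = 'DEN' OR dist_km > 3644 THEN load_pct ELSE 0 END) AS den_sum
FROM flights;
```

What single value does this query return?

333

flight=P56: ✓ → 46
flight=P36: ✓ → 32
flight=P58: ✓ → 99
flight=P68: ✗
flight=P81: ✗
flight=P23: ✓ → 40
flight=P20: ✗
flight=P62: ✓ → 90
flight=P34: ✓ → 26
flight=P59: ✗
den_sum = 46 + 32 + 99 + 40 + 90 + 26 = 333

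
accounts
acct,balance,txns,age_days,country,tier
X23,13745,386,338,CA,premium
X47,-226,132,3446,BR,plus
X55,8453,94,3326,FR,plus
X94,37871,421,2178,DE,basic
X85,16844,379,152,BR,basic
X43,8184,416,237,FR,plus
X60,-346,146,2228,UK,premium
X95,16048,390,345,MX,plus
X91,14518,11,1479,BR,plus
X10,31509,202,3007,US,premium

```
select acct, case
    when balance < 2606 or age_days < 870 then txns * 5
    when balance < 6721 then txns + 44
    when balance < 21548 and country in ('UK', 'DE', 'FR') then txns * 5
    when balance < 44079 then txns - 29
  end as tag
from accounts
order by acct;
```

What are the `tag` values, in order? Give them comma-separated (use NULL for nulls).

acct=X10: balance < 44079 → 173
acct=X23: balance < 2606 or age_days < 870 → 1930
acct=X43: balance < 2606 or age_days < 870 → 2080
acct=X47: balance < 2606 or age_days < 870 → 660
acct=X55: balance < 21548 and country in ('UK', 'DE', 'FR') → 470
acct=X60: balance < 2606 or age_days < 870 → 730
acct=X85: balance < 2606 or age_days < 870 → 1895
acct=X91: balance < 44079 → -18
acct=X94: balance < 44079 → 392
acct=X95: balance < 2606 or age_days < 870 → 1950

173, 1930, 2080, 660, 470, 730, 1895, -18, 392, 1950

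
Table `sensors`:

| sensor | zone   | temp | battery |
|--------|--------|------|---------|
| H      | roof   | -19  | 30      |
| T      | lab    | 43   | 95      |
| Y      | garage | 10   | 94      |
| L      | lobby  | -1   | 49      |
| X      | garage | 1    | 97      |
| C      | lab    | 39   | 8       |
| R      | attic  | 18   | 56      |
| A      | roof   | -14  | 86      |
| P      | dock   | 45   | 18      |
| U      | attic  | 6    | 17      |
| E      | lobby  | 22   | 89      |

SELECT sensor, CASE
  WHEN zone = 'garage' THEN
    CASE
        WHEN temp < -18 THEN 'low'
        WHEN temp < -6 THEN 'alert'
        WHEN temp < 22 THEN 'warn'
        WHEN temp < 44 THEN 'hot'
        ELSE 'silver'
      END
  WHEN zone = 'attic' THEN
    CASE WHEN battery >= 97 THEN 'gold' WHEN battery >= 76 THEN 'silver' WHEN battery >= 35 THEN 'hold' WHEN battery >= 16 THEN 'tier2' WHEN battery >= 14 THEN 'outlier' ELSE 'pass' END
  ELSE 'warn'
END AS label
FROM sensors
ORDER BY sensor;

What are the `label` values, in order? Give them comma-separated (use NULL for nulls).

warn, warn, warn, warn, warn, warn, hold, warn, tier2, warn, warn

sensor=A: zone='roof' → outer ELSE → warn
sensor=C: zone='lab' → outer ELSE → warn
sensor=E: zone='lobby' → outer ELSE → warn
sensor=H: zone='roof' → outer ELSE → warn
sensor=L: zone='lobby' → outer ELSE → warn
sensor=P: zone='dock' → outer ELSE → warn
sensor=R: zone='attic' → inner[battery >= 35] → hold
sensor=T: zone='lab' → outer ELSE → warn
sensor=U: zone='attic' → inner[battery >= 16] → tier2
sensor=X: zone='garage' → inner[temp < 22] → warn
sensor=Y: zone='garage' → inner[temp < 22] → warn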